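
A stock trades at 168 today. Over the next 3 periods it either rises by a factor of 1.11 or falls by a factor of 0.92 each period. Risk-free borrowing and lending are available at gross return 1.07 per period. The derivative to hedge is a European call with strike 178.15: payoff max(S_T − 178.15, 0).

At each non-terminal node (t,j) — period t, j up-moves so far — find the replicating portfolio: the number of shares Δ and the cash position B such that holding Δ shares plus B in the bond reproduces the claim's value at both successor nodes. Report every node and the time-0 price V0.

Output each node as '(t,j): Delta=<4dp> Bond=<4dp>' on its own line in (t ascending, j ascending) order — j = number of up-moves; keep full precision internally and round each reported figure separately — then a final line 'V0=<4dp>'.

(0,0): Delta=0.7825 Bond=-106.7768
(1,0): Delta=0.3086 Bond=-41.0131
(1,1): Delta=0.8872 Bond=-133.7814
(2,0): Delta=0.0000 Bond=0.0000
(2,1): Delta=0.3768 Bond=-55.5864
(2,2): Delta=1.0000 Bond=-166.4953
V0=24.6776

Risk-neutral probability p* = (R−d)/(u−d) = (1.07−0.92)/(1.11−0.92) = 0.7895.
Payoff layer (t=3): V(3,0)=0.0000, V(3,1)=0.0000, V(3,2)=12.2834, V(3,3)=51.6120
  t=2,j=0: stock 142.1952 → up 157.8367 (V=0.0000), down 130.8196 (V=0.0000). Price 0.0000; hedge Δ=0.0000, bond B=0.0000.
  t=2,j=1: stock 171.5616 → up 190.4334 (V=12.2834), down 157.8367 (V=0.0000). Price 9.0630; hedge Δ=0.3768, bond B=-55.5864.
  t=2,j=2: stock 206.9928 → up 229.7620 (V=51.6120), down 190.4334 (V=12.2834). Price 40.4975; hedge Δ=1.0000, bond B=-166.4953.
  t=1,j=0: stock 154.5600 → up 171.5616 (V=9.0630), down 142.1952 (V=0.0000). Price 6.6869; hedge Δ=0.3086, bond B=-41.0131.
  t=1,j=1: stock 186.4800 → up 206.9928 (V=40.4975), down 171.5616 (V=9.0630). Price 31.6633; hedge Δ=0.8872, bond B=-133.7814.
  t=0,j=0: stock 168.0000 → up 186.4800 (V=31.6633), down 154.5600 (V=6.6869). Price 24.6776; hedge Δ=0.7825, bond B=-106.7768.
Self-financing check: at every node Δ·S+B equals the discounted successor values.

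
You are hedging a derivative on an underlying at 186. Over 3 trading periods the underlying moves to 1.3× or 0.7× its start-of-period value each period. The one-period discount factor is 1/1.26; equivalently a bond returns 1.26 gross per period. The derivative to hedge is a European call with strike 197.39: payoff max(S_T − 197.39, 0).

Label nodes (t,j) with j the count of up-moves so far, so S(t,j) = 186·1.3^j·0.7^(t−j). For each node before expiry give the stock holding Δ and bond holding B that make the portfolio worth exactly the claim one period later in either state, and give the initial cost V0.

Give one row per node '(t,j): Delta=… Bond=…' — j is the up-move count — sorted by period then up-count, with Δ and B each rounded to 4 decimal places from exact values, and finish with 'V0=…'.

Since d<R<u, set p* = (R−d)/(u−d) = 0.9333; price each node as the discounted p*-expectation of its children.
At expiry t=3: V(3,0)=0.0000, V(3,1)=0.0000, V(3,2)=22.6480, V(3,3)=211.2520
Node (2,0) S=91.1400: V=(p*·0.0000+(1−p*)·0.0000)/1.26=0.0000; Δ=(0.0000−0.0000)/(118.4820−63.7980)=0.0000; B=V−Δ·S=0.0000
Node (2,1) S=169.2600: V=(p*·22.6480+(1−p*)·0.0000)/1.26=16.7763; Δ=(22.6480−0.0000)/(220.0380−118.4820)=0.2230; B=V−Δ·S=-20.9704
Node (2,2) S=314.3400: V=(p*·211.2520+(1−p*)·22.6480)/1.26=157.6813; Δ=(211.2520−22.6480)/(408.6420−220.0380)=1.0000; B=V−Δ·S=-156.6587
Node (1,0) S=130.2000: V=(p*·16.7763+(1−p*)·0.0000)/1.26=12.4269; Δ=(16.7763−0.0000)/(169.2600−91.1400)=0.2148; B=V−Δ·S=-15.5336
Node (1,1) S=241.8000: V=(p*·157.6813+(1−p*)·16.7763)/1.26=117.6886; Δ=(157.6813−16.7763)/(314.3400−169.2600)=0.9712; B=V−Δ·S=-117.1530
Node (0,0) S=186.0000: V=(p*·117.6886+(1−p*)·12.4269)/1.26=87.8342; Δ=(117.6886−12.4269)/(241.8000−130.2000)=0.9432; B=V−Δ·S=-87.6019
Each (Δ,B) replicates both successor values, so the strategy is self-financing and V0 is arbitrage-free.

(0,0): Delta=0.9432 Bond=-87.6019
(1,0): Delta=0.2148 Bond=-15.5336
(1,1): Delta=0.9712 Bond=-117.1530
(2,0): Delta=0.0000 Bond=0.0000
(2,1): Delta=0.2230 Bond=-20.9704
(2,2): Delta=1.0000 Bond=-156.6587
V0=87.8342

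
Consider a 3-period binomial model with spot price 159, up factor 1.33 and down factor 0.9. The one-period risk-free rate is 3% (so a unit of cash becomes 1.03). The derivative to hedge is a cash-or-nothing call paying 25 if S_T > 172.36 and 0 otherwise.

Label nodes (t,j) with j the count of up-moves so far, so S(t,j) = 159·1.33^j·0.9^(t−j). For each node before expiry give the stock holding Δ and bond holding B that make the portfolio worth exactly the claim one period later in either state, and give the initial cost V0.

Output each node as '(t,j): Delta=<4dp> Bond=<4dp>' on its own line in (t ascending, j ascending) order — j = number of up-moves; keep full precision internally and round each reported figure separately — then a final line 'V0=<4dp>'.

Since d<R<u, set p* = (R−d)/(u−d) = 0.3023; price each node as the discounted p*-expectation of its children.
Terminal payoffs: V(3,0)=0.0000, V(3,1)=0.0000, V(3,2)=25.0000, V(3,3)=25.0000
(2,0): S=128.7900. Δ = (V_up−V_dn)/(S_up−S_dn) = (0.0000−0.0000)/(171.2907−115.9110) = 0.0000. V = [p*·0.0000 + (1−p*)·0.0000]/1.03 = 0.0000. B = V − Δ·S = 0.0000.
(2,1): S=190.3230. Δ = (V_up−V_dn)/(S_up−S_dn) = (25.0000−0.0000)/(253.1296−171.2907) = 0.3055. V = [p*·25.0000 + (1−p*)·0.0000]/1.03 = 7.3380. B = V − Δ·S = -50.8015.
(2,2): S=281.2551. Δ = (V_up−V_dn)/(S_up−S_dn) = (25.0000−25.0000)/(374.0693−253.1296) = 0.0000. V = [p*·25.0000 + (1−p*)·25.0000]/1.03 = 24.2718. B = V − Δ·S = 24.2718.
(1,0): S=143.1000. Δ = (V_up−V_dn)/(S_up−S_dn) = (7.3380−0.0000)/(190.3230−128.7900) = 0.1193. V = [p*·7.3380 + (1−p*)·0.0000]/1.03 = 2.1538. B = V − Δ·S = -14.9113.
(1,1): S=211.4700. Δ = (V_up−V_dn)/(S_up−S_dn) = (24.2718−7.3380)/(281.2551−190.3230) = 0.1862. V = [p*·24.2718 + (1−p*)·7.3380]/1.03 = 12.0947. B = V − Δ·S = -27.2863.
(0,0): S=159.0000. Δ = (V_up−V_dn)/(S_up−S_dn) = (12.0947−2.1538)/(211.4700−143.1000) = 0.1454. V = [p*·12.0947 + (1−p*)·2.1538]/1.03 = 5.0090. B = V − Δ·S = -18.1093.
Self-financing check: at every node Δ·S+B equals the discounted successor values.

(0,0): Delta=0.1454 Bond=-18.1093
(1,0): Delta=0.1193 Bond=-14.9113
(1,1): Delta=0.1862 Bond=-27.2863
(2,0): Delta=0.0000 Bond=0.0000
(2,1): Delta=0.3055 Bond=-50.8015
(2,2): Delta=0.0000 Bond=24.2718
V0=5.0090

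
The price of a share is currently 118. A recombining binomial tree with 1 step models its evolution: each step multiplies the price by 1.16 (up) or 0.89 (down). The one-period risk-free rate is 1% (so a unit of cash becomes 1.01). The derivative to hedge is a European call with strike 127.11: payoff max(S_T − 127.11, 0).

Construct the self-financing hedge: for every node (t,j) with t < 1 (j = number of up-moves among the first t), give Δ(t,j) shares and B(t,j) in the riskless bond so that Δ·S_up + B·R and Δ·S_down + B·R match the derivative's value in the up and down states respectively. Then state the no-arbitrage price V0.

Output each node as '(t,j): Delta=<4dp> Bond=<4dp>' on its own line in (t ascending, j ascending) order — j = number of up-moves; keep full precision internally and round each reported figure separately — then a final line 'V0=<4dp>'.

The replicating-portfolio and risk-neutral prices coincide; use p* = (1.01−0.89)/(1.16−0.89) = 0.4444 for the latter.
Terminal values V(1,·): V(1,0)=0.0000, V(1,1)=9.7700
(0,0): S=118.0000. Δ = (V_up−V_dn)/(S_up−S_dn) = (9.7700−0.0000)/(136.8800−105.0200) = 0.3067. V = [p*·9.7700 + (1−p*)·0.0000]/1.01 = 4.2992. B = V − Δ·S = -31.8860.
Root portfolio cost Δ·118+B reproduces V0=4.2992.

(0,0): Delta=0.3067 Bond=-31.8860
V0=4.2992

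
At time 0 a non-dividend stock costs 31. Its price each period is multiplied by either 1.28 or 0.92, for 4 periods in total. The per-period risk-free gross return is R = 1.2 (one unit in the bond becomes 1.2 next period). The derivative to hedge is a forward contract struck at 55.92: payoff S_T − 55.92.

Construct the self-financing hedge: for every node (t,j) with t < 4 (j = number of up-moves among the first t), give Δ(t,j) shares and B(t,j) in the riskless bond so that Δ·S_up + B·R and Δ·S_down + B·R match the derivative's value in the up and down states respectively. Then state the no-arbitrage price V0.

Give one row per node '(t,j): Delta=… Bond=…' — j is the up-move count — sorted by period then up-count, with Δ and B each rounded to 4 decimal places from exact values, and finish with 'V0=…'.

No-arbitrage ⇒ martingale measure with p* = (R−d)/(u−d) = 0.7778.
Terminal values V(4,·): V(4,0)=-33.7118, V(4,1)=-25.0217, V(4,2)=-12.9310, V(4,3)=3.8908, V(4,4)=27.2950
(3,0): S=24.1393. Δ = (V_up−V_dn)/(S_up−S_dn) = (-25.0217−-33.7118)/(30.8983−22.2082) = 1.0000. V = [p*·-25.0217 + (1−p*)·-33.7118]/1.2 = -22.4607. B = V − Δ·S = -46.6000.
(3,1): S=33.5852. Δ = (V_up−V_dn)/(S_up−S_dn) = (-12.9310−-25.0217)/(42.9890−30.8983) = 1.0000. V = [p*·-12.9310 + (1−p*)·-25.0217]/1.2 = -13.0148. B = V − Δ·S = -46.6000.
(3,2): S=46.7272. Δ = (V_up−V_dn)/(S_up−S_dn) = (3.8908−-12.9310)/(59.8108−42.9890) = 1.0000. V = [p*·3.8908 + (1−p*)·-12.9310]/1.2 = 0.1272. B = V − Δ·S = -46.6000.
(3,3): S=65.0117. Δ = (V_up−V_dn)/(S_up−S_dn) = (27.2950−3.8908)/(83.2150−59.8108) = 1.0000. V = [p*·27.2950 + (1−p*)·3.8908]/1.2 = 18.4117. B = V − Δ·S = -46.6000.
(2,0): S=26.2384. Δ = (V_up−V_dn)/(S_up−S_dn) = (-13.0148−-22.4607)/(33.5852−24.1393) = 1.0000. V = [p*·-13.0148 + (1−p*)·-22.4607]/1.2 = -12.5949. B = V − Δ·S = -38.8333.
(2,1): S=36.5056. Δ = (V_up−V_dn)/(S_up−S_dn) = (0.1272−-13.0148)/(46.7272−33.5852) = 1.0000. V = [p*·0.1272 + (1−p*)·-13.0148]/1.2 = -2.3277. B = V − Δ·S = -38.8333.
(2,2): S=50.7904. Δ = (V_up−V_dn)/(S_up−S_dn) = (18.4117−0.1272)/(65.0117−46.7272) = 1.0000. V = [p*·18.4117 + (1−p*)·0.1272]/1.2 = 11.9571. B = V − Δ·S = -38.8333.
(1,0): S=28.5200. Δ = (V_up−V_dn)/(S_up−S_dn) = (-2.3277−-12.5949)/(36.5056−26.2384) = 1.0000. V = [p*·-2.3277 + (1−p*)·-12.5949]/1.2 = -3.8411. B = V − Δ·S = -32.3611.
(1,1): S=39.6800. Δ = (V_up−V_dn)/(S_up−S_dn) = (11.9571−-2.3277)/(50.7904−36.5056) = 1.0000. V = [p*·11.9571 + (1−p*)·-2.3277]/1.2 = 7.3189. B = V − Δ·S = -32.3611.
(0,0): S=31.0000. Δ = (V_up−V_dn)/(S_up−S_dn) = (7.3189−-3.8411)/(39.6800−28.5200) = 1.0000. V = [p*·7.3189 + (1−p*)·-3.8411]/1.2 = 4.0324. B = V − Δ·S = -26.9676.
Check: Δ(0,0)·S0 + B(0,0) = 4.0324 = V0.

(0,0): Delta=1.0000 Bond=-26.9676
(1,0): Delta=1.0000 Bond=-32.3611
(1,1): Delta=1.0000 Bond=-32.3611
(2,0): Delta=1.0000 Bond=-38.8333
(2,1): Delta=1.0000 Bond=-38.8333
(2,2): Delta=1.0000 Bond=-38.8333
(3,0): Delta=1.0000 Bond=-46.6000
(3,1): Delta=1.0000 Bond=-46.6000
(3,2): Delta=1.0000 Bond=-46.6000
(3,3): Delta=1.0000 Bond=-46.6000
V0=4.0324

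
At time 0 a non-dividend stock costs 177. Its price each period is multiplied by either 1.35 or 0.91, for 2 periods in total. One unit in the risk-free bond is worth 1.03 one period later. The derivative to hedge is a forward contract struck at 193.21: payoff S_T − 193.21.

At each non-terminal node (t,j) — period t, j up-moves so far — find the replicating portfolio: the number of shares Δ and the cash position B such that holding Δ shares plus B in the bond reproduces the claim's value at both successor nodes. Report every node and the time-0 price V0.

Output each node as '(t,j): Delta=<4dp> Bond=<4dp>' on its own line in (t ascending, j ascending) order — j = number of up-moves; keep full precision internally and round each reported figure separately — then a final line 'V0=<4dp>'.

Under the risk-neutral measure, an up-move has probability p* = (R−d)/(u−d) = 0.2727 and values discount at R = 1.03.
At expiry t=2: V(2,0)=-46.6363, V(2,1)=24.2345, V(2,2)=129.3725
(1,0): S=161.0700. Δ = (V_up−V_dn)/(S_up−S_dn) = (24.2345−-46.6363)/(217.4445−146.5737) = 1.0000. V = [p*·24.2345 + (1−p*)·-46.6363]/1.03 = -26.5125. B = V − Δ·S = -187.5825.
(1,1): S=238.9500. Δ = (V_up−V_dn)/(S_up−S_dn) = (129.3725−24.2345)/(322.5825−217.4445) = 1.0000. V = [p*·129.3725 + (1−p*)·24.2345]/1.03 = 51.3675. B = V − Δ·S = -187.5825.
(0,0): S=177.0000. Δ = (V_up−V_dn)/(S_up−S_dn) = (51.3675−-26.5125)/(238.9500−161.0700) = 1.0000. V = [p*·51.3675 + (1−p*)·-26.5125]/1.03 = -5.1190. B = V − Δ·S = -182.1190.
The time-0 hedge costs -5.1190, which is the no-arbitrage price.

(0,0): Delta=1.0000 Bond=-182.1190
(1,0): Delta=1.0000 Bond=-187.5825
(1,1): Delta=1.0000 Bond=-187.5825
V0=-5.1190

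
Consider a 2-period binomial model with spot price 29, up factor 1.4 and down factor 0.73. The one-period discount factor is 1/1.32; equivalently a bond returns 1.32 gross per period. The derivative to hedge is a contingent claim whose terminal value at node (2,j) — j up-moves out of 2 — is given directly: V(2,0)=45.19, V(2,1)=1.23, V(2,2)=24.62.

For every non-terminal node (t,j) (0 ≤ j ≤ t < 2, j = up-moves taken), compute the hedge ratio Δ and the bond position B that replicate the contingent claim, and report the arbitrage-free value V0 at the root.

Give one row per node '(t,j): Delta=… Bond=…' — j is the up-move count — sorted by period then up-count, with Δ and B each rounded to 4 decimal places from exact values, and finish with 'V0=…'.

(0,0): Delta=0.5984 Bond=-5.8791
(1,0): Delta=-3.0993 Bond=70.5202
(1,1): Delta=0.8599 Bond=-18.3747
V0=11.4753

The replicating-portfolio and risk-neutral prices coincide; use p* = (1.32−0.73)/(1.4−0.73) = 0.8806 for the latter.
Terminal payoffs: V(2,0)=45.1900, V(2,1)=1.2300, V(2,2)=24.6200
(1,0): S=21.1700. Δ = (V_up−V_dn)/(S_up−S_dn) = (1.2300−45.1900)/(29.6380−15.4541) = -3.0993. V = [p*·1.2300 + (1−p*)·45.1900]/1.32 = 4.9083. B = V − Δ·S = 70.5202.
(1,1): S=40.6000. Δ = (V_up−V_dn)/(S_up−S_dn) = (24.6200−1.2300)/(56.8400−29.6380) = 0.8599. V = [p*·24.6200 + (1−p*)·1.2300]/1.32 = 16.5357. B = V − Δ·S = -18.3747.
(0,0): S=29.0000. Δ = (V_up−V_dn)/(S_up−S_dn) = (16.5357−4.9083)/(40.6000−21.1700) = 0.5984. V = [p*·16.5357 + (1−p*)·4.9083]/1.32 = 11.4753. B = V − Δ·S = -5.8791.
Root portfolio cost Δ·29+B reproduces V0=11.4753.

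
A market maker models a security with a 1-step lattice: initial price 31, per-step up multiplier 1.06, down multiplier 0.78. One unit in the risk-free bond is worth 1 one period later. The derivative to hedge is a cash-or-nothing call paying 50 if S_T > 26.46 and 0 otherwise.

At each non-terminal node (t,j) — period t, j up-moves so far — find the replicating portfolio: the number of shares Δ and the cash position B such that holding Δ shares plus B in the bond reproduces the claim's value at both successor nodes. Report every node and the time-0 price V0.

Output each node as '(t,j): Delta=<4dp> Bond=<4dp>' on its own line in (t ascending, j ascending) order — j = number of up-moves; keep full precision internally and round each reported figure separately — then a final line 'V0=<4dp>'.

Since d<R<u, set p* = (R−d)/(u−d) = 0.7857; price each node as the discounted p*-expectation of its children.
Terminal payoffs: V(1,0)=0.0000, V(1,1)=50.0000
Node (0,0) S=31.0000: V=(p*·50.0000+(1−p*)·0.0000)/1=39.2857; Δ=(50.0000−0.0000)/(32.8600−24.1800)=5.7604; B=V−Δ·S=-139.2857
The time-0 hedge costs 39.2857, which is the no-arbitrage price.

(0,0): Delta=5.7604 Bond=-139.2857
V0=39.2857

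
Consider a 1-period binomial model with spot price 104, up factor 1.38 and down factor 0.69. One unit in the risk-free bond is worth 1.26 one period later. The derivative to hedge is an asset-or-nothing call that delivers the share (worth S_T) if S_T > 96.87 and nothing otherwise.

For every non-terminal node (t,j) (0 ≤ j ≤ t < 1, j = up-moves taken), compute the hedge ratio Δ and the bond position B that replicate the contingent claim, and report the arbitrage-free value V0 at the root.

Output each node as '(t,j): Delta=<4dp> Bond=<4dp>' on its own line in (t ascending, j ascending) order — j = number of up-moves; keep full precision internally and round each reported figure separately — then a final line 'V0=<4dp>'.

The replicating-portfolio and risk-neutral prices coincide; use p* = (1.26−0.69)/(1.38−0.69) = 0.8261 for the latter.
Payoff layer (t=1): V(1,0)=0.0000, V(1,1)=143.5200
(0,0): S=104.0000. Δ = (V_up−V_dn)/(S_up−S_dn) = (143.5200−0.0000)/(143.5200−71.7600) = 2.0000. V = [p*·143.5200 + (1−p*)·0.0000]/1.26 = 94.0952. B = V − Δ·S = -113.9048.
Check: Δ(0,0)·S0 + B(0,0) = 94.0952 = V0.

(0,0): Delta=2.0000 Bond=-113.9048
V0=94.0952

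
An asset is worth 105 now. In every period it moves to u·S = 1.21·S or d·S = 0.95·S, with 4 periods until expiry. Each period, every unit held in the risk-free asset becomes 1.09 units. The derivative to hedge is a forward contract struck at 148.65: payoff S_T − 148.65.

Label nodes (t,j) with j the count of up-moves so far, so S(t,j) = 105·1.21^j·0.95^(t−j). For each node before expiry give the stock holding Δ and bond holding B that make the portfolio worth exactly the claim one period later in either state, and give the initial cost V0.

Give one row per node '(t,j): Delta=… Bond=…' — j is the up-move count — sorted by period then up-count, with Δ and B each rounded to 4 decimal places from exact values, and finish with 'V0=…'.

(0,0): Delta=1.0000 Bond=-105.3074
(1,0): Delta=1.0000 Bond=-114.7851
(1,1): Delta=1.0000 Bond=-114.7851
(2,0): Delta=1.0000 Bond=-125.1157
(2,1): Delta=1.0000 Bond=-125.1157
(2,2): Delta=1.0000 Bond=-125.1157
(3,0): Delta=1.0000 Bond=-136.3761
(3,1): Delta=1.0000 Bond=-136.3761
(3,2): Delta=1.0000 Bond=-136.3761
(3,3): Delta=1.0000 Bond=-136.3761
V0=-0.3074

Since d<R<u, set p* = (R−d)/(u−d) = 0.5385; price each node as the discounted p*-expectation of its children.
Terminal values V(4,·): V(4,0)=-63.1268, V(4,1)=-39.7205, V(4,2)=-9.9082, V(4,3)=28.0632, V(4,4)=76.4268
Node (3,0) S=90.0244: V=(p*·-39.7205+(1−p*)·-63.1268)/1.09=-46.3518; Δ=(-39.7205−-63.1268)/(108.9295−85.5232)=1.0000; B=V−Δ·S=-136.3761
Node (3,1) S=114.6626: V=(p*·-9.9082+(1−p*)·-39.7205)/1.09=-21.7135; Δ=(-9.9082−-39.7205)/(138.7418−108.9295)=1.0000; B=V−Δ·S=-136.3761
Node (3,2) S=146.0440: V=(p*·28.0632+(1−p*)·-9.9082)/1.09=9.6678; Δ=(28.0632−-9.9082)/(176.7132−138.7418)=1.0000; B=V−Δ·S=-136.3761
Node (3,3) S=186.0139: V=(p*·76.4268+(1−p*)·28.0632)/1.09=49.6378; Δ=(76.4268−28.0632)/(225.0768−176.7132)=1.0000; B=V−Δ·S=-136.3761
Node (2,0) S=94.7625: V=(p*·-21.7135+(1−p*)·-46.3518)/1.09=-30.3532; Δ=(-21.7135−-46.3518)/(114.6626−90.0244)=1.0000; B=V−Δ·S=-125.1157
Node (2,1) S=120.6975: V=(p*·9.6678+(1−p*)·-21.7135)/1.09=-4.4182; Δ=(9.6678−-21.7135)/(146.0440−114.6626)=1.0000; B=V−Δ·S=-125.1157
Node (2,2) S=153.7305: V=(p*·49.6378+(1−p*)·9.6678)/1.09=28.6148; Δ=(49.6378−9.6678)/(186.0139−146.0440)=1.0000; B=V−Δ·S=-125.1157
Node (1,0) S=99.7500: V=(p*·-4.4182+(1−p*)·-30.3532)/1.09=-15.0351; Δ=(-4.4182−-30.3532)/(120.6975−94.7625)=1.0000; B=V−Δ·S=-114.7851
Node (1,1) S=127.0500: V=(p*·28.6148+(1−p*)·-4.4182)/1.09=12.2649; Δ=(28.6148−-4.4182)/(153.7305−120.6975)=1.0000; B=V−Δ·S=-114.7851
Node (0,0) S=105.0000: V=(p*·12.2649+(1−p*)·-15.0351)/1.09=-0.3074; Δ=(12.2649−-15.0351)/(127.0500−99.7500)=1.0000; B=V−Δ·S=-105.3074
The time-0 hedge costs -0.3074, which is the no-arbitrage price.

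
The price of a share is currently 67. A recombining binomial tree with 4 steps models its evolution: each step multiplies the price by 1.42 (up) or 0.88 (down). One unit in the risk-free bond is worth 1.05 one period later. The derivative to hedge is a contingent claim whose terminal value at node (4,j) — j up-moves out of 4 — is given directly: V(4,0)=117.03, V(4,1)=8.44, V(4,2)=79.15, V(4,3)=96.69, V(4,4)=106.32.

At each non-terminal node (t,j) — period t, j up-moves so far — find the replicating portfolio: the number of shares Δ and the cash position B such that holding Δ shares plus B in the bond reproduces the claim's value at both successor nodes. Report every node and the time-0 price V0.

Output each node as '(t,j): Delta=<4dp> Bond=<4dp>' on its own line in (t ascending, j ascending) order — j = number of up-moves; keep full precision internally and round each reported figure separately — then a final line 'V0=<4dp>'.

Since d<R<u, set p* = (R−d)/(u−d) = 0.3148; price each node as the discounted p*-expectation of its children.
Terminal values V(4,·): V(4,0)=117.0300, V(4,1)=8.4400, V(4,2)=79.1500, V(4,3)=96.6900, V(4,4)=106.3200
Node (3,0) S=45.6586: V=(p*·8.4400+(1−p*)·117.0300)/1.05=78.8993; Δ=(8.4400−117.0300)/(64.8352−40.1796)=-4.4043; B=V−Δ·S=279.9919
Node (3,1) S=73.6764: V=(p*·79.1500+(1−p*)·8.4400)/1.05=29.2386; Δ=(79.1500−8.4400)/(104.6205−64.8352)=1.7773; B=V−Δ·S=-101.7058
Node (3,2) S=118.8869: V=(p*·96.6900+(1−p*)·79.1500)/1.05=80.6399; Δ=(96.6900−79.1500)/(168.8195−104.6205)=0.2732; B=V−Δ·S=48.1584
Node (3,3) S=191.8403: V=(p*·106.3200+(1−p*)·96.6900)/1.05=94.9730; Δ=(106.3200−96.6900)/(272.4132−168.8195)=0.0930; B=V−Δ·S=77.1397
Node (2,0) S=51.8848: V=(p*·29.2386+(1−p*)·78.8993)/1.05=60.2527; Δ=(29.2386−78.8993)/(73.6764−45.6586)=-1.7725; B=V−Δ·S=152.2169
Node (2,1) S=83.7232: V=(p*·80.6399+(1−p*)·29.2386)/1.05=43.2576; Δ=(80.6399−29.2386)/(118.8869−73.6764)=1.1369; B=V−Δ·S=-51.9299
Node (2,2) S=135.0988: V=(p*·94.9730+(1−p*)·80.6399)/1.05=81.0973; Δ=(94.9730−80.6399)/(191.8403−118.8869)=0.1965; B=V−Δ·S=54.5544
Node (1,0) S=58.9600: V=(p*·43.2576+(1−p*)·60.2527)/1.05=52.2880; Δ=(43.2576−60.2527)/(83.7232−51.8848)=-0.5338; B=V−Δ·S=83.7605
Node (1,1) S=95.1400: V=(p*·81.0973+(1−p*)·43.2576)/1.05=52.5430; Δ=(81.0973−43.2576)/(135.0988−83.7232)=0.7365; B=V−Δ·S=-17.5305
Node (0,0) S=67.0000: V=(p*·52.5430+(1−p*)·52.2880)/1.05=49.8746; Δ=(52.5430−52.2880)/(95.1400−58.9600)=0.0070; B=V−Δ·S=49.4025
Check: Δ(0,0)·S0 + B(0,0) = 49.8746 = V0.

(0,0): Delta=0.0070 Bond=49.4025
(1,0): Delta=-0.5338 Bond=83.7605
(1,1): Delta=0.7365 Bond=-17.5305
(2,0): Delta=-1.7725 Bond=152.2169
(2,1): Delta=1.1369 Bond=-51.9299
(2,2): Delta=0.1965 Bond=54.5544
(3,0): Delta=-4.4043 Bond=279.9919
(3,1): Delta=1.7773 Bond=-101.7058
(3,2): Delta=0.2732 Bond=48.1584
(3,3): Delta=0.0930 Bond=77.1397
V0=49.8746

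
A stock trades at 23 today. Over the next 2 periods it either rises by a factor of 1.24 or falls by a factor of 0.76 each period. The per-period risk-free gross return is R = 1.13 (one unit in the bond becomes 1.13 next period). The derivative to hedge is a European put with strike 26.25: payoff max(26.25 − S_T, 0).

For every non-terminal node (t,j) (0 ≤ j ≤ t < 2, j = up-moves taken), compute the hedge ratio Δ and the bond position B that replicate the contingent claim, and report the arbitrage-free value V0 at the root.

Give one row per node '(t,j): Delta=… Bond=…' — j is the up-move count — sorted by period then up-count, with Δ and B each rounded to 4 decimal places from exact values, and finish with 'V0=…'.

The replicating-portfolio and risk-neutral prices coincide; use p* = (1.13−0.76)/(1.24−0.76) = 0.7708 for the latter.
Terminal payoffs: V(2,0)=12.9652, V(2,1)=4.5748, V(2,2)=0.0000
(1,0): S=17.4800. Δ = (V_up−V_dn)/(S_up−S_dn) = (4.5748−12.9652)/(21.6752−13.2848) = -1.0000. V = [p*·4.5748 + (1−p*)·12.9652]/1.13 = 5.7501. B = V − Δ·S = 23.2301.
(1,1): S=28.5200. Δ = (V_up−V_dn)/(S_up−S_dn) = (0.0000−4.5748)/(35.3648−21.6752) = -0.3342. V = [p*·0.0000 + (1−p*)·4.5748]/1.13 = 0.9278. B = V − Δ·S = 10.4586.
(0,0): S=23.0000. Δ = (V_up−V_dn)/(S_up−S_dn) = (0.9278−5.7501)/(28.5200−17.4800) = -0.4368. V = [p*·0.9278 + (1−p*)·5.7501]/1.13 = 1.7990. B = V − Δ·S = 11.8455.
Check: Δ(0,0)·S0 + B(0,0) = 1.7990 = V0.

(0,0): Delta=-0.4368 Bond=11.8455
(1,0): Delta=-1.0000 Bond=23.2301
(1,1): Delta=-0.3342 Bond=10.4586
V0=1.7990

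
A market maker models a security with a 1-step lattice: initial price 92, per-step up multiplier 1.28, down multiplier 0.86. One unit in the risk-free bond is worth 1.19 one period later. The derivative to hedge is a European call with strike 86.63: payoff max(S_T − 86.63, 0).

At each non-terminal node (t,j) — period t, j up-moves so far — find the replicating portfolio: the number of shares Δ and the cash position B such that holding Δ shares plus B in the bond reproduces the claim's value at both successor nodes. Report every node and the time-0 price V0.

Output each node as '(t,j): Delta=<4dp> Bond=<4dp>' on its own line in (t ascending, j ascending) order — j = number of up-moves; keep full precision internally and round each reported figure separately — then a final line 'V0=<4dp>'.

Since d<R<u, set p* = (R−d)/(u−d) = 0.7857; price each node as the discounted p*-expectation of its children.
Terminal values V(1,·): V(1,0)=0.0000, V(1,1)=31.1300
(0,0): S=92.0000. Δ = (V_up−V_dn)/(S_up−S_dn) = (31.1300−0.0000)/(117.7600−79.1200) = 0.8056. V = [p*·31.1300 + (1−p*)·0.0000]/1.19 = 20.5540. B = V − Δ·S = -53.5650.
Root portfolio cost Δ·92+B reproduces V0=20.5540.

(0,0): Delta=0.8056 Bond=-53.5650
V0=20.5540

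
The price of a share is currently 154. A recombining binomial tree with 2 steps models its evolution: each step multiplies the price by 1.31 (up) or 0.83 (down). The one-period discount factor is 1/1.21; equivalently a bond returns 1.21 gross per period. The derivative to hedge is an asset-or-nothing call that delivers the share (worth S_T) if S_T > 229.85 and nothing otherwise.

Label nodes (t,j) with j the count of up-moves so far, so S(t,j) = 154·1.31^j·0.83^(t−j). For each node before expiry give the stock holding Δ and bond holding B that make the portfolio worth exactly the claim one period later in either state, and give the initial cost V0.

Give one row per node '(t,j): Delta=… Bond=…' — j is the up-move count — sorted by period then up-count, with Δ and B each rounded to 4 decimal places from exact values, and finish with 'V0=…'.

Since d<R<u, set p* = (R−d)/(u−d) = 0.7917; price each node as the discounted p*-expectation of its children.
At expiry t=2: V(2,0)=0.0000, V(2,1)=0.0000, V(2,2)=264.2794
  t=1,j=0: stock 127.8200 → up 167.4442 (V=0.0000), down 106.0906 (V=0.0000). Price 0.0000; hedge Δ=0.0000, bond B=0.0000.
  t=1,j=1: stock 201.7400 → up 264.2794 (V=264.2794), down 167.4442 (V=0.0000). Price 172.9101; hedge Δ=2.7292, bond B=-377.6720.
  t=0,j=0: stock 154.0000 → up 201.7400 (V=172.9101), down 127.8200 (V=0.0000). Price 113.1299; hedge Δ=2.3392, bond B=-247.0995.
Self-financing check: at every node Δ·S+B equals the discounted successor values.

(0,0): Delta=2.3392 Bond=-247.0995
(1,0): Delta=0.0000 Bond=0.0000
(1,1): Delta=2.7292 Bond=-377.6720
V0=113.1299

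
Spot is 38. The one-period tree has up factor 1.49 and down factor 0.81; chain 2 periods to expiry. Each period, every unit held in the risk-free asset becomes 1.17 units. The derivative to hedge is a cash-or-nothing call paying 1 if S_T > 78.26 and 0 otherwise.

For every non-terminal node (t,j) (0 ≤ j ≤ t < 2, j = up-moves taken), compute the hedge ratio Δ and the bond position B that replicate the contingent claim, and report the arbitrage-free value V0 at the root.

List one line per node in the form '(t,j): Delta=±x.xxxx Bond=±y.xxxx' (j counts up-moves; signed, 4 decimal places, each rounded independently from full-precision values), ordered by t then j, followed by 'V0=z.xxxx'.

The replicating-portfolio and risk-neutral prices coincide; use p* = (1.17−0.81)/(1.49−0.81) = 0.5294 for the latter.
At expiry t=2: V(2,0)=0.0000, V(2,1)=0.0000, V(2,2)=1.0000
(1,0): S=30.7800. Δ = (V_up−V_dn)/(S_up−S_dn) = (0.0000−0.0000)/(45.8622−24.9318) = 0.0000. V = [p*·0.0000 + (1−p*)·0.0000]/1.17 = 0.0000. B = V − Δ·S = 0.0000.
(1,1): S=56.6200. Δ = (V_up−V_dn)/(S_up−S_dn) = (1.0000−0.0000)/(84.3638−45.8622) = 0.0260. V = [p*·1.0000 + (1−p*)·0.0000]/1.17 = 0.4525. B = V − Δ·S = -1.0181.
(0,0): S=38.0000. Δ = (V_up−V_dn)/(S_up−S_dn) = (0.4525−0.0000)/(56.6200−30.7800) = 0.0175. V = [p*·0.4525 + (1−p*)·0.0000]/1.17 = 0.2047. B = V − Δ·S = -0.4607.
Each (Δ,B) replicates both successor values, so the strategy is self-financing and V0 is arbitrage-free.

(0,0): Delta=0.0175 Bond=-0.4607
(1,0): Delta=0.0000 Bond=0.0000
(1,1): Delta=0.0260 Bond=-1.0181
V0=0.2047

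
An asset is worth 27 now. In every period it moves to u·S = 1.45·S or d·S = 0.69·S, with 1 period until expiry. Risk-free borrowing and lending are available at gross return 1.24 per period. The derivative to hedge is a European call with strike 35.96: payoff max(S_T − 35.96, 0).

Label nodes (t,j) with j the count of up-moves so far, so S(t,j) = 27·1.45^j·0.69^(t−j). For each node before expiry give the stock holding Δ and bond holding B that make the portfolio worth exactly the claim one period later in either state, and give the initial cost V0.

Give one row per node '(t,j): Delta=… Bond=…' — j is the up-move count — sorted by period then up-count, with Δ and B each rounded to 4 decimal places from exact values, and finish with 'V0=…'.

(0,0): Delta=0.1555 Bond=-2.3356
V0=1.8617

Under the risk-neutral measure, an up-move has probability p* = (R−d)/(u−d) = 0.7237 and values discount at R = 1.24.
At expiry t=1: V(1,0)=0.0000, V(1,1)=3.1900
(0,0): S=27.0000. Δ = (V_up−V_dn)/(S_up−S_dn) = (3.1900−0.0000)/(39.1500−18.6300) = 0.1555. V = [p*·3.1900 + (1−p*)·0.0000]/1.24 = 1.8617. B = V − Δ·S = -2.3356.
Root portfolio cost Δ·27+B reproduces V0=1.8617.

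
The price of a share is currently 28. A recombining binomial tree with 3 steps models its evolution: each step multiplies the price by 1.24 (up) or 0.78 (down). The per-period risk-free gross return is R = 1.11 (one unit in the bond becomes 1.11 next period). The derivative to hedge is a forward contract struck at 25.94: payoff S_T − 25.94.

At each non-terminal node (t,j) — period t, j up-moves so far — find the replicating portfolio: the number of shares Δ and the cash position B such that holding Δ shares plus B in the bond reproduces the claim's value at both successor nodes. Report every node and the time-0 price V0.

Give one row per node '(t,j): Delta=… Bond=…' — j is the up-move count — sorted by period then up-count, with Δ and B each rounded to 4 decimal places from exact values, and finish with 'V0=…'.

The replicating-portfolio and risk-neutral prices coincide; use p* = (1.11−0.78)/(1.24−0.78) = 0.7174 for the latter.
Payoff layer (t=3): V(3,0)=-12.6525, V(3,1)=-4.8164, V(3,2)=7.6412, V(3,3)=27.4455
Node (2,0) S=17.0352: V=(p*·-4.8164+(1−p*)·-12.6525)/1.11=-6.3342; Δ=(-4.8164−-12.6525)/(21.1236−13.2875)=1.0000; B=V−Δ·S=-23.3694
Node (2,1) S=27.0816: V=(p*·7.6412+(1−p*)·-4.8164)/1.11=3.7122; Δ=(7.6412−-4.8164)/(33.5812−21.1236)=1.0000; B=V−Δ·S=-23.3694
Node (2,2) S=43.0528: V=(p*·27.4455+(1−p*)·7.6412)/1.11=19.6834; Δ=(27.4455−7.6412)/(53.3855−33.5812)=1.0000; B=V−Δ·S=-23.3694
Node (1,0) S=21.8400: V=(p*·3.7122+(1−p*)·-6.3342)/1.11=0.7865; Δ=(3.7122−-6.3342)/(27.0816−17.0352)=1.0000; B=V−Δ·S=-21.0535
Node (1,1) S=34.7200: V=(p*·19.6834+(1−p*)·3.7122)/1.11=13.6665; Δ=(19.6834−3.7122)/(43.0528−27.0816)=1.0000; B=V−Δ·S=-21.0535
Node (0,0) S=28.0000: V=(p*·13.6665+(1−p*)·0.7865)/1.11=9.0329; Δ=(13.6665−0.7865)/(34.7200−21.8400)=1.0000; B=V−Δ·S=-18.9671
Check: Δ(0,0)·S0 + B(0,0) = 9.0329 = V0.

(0,0): Delta=1.0000 Bond=-18.9671
(1,0): Delta=1.0000 Bond=-21.0535
(1,1): Delta=1.0000 Bond=-21.0535
(2,0): Delta=1.0000 Bond=-23.3694
(2,1): Delta=1.0000 Bond=-23.3694
(2,2): Delta=1.0000 Bond=-23.3694
V0=9.0329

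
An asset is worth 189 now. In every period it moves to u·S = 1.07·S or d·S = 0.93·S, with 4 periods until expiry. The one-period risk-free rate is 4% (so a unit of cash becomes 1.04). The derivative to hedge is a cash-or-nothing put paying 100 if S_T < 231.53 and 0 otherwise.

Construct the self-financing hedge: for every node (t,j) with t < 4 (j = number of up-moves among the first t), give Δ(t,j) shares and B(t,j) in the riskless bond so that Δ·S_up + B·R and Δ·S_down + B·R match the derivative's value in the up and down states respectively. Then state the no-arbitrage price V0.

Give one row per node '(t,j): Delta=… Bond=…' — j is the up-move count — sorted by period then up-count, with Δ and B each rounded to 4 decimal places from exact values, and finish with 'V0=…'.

No-arbitrage ⇒ martingale measure with p* = (R−d)/(u−d) = 0.7857.
At expiry t=4: V(4,0)=100.0000, V(4,1)=100.0000, V(4,2)=100.0000, V(4,3)=100.0000, V(4,4)=0.0000
(3,0): S=152.0235. Δ = (V_up−V_dn)/(S_up−S_dn) = (100.0000−100.0000)/(162.6651−141.3818) = 0.0000. V = [p*·100.0000 + (1−p*)·100.0000]/1.04 = 96.1538. B = V − Δ·S = 96.1538.
(3,1): S=174.9087. Δ = (V_up−V_dn)/(S_up−S_dn) = (100.0000−100.0000)/(187.1523−162.6651) = 0.0000. V = [p*·100.0000 + (1−p*)·100.0000]/1.04 = 96.1538. B = V − Δ·S = 96.1538.
(3,2): S=201.2391. Δ = (V_up−V_dn)/(S_up−S_dn) = (100.0000−100.0000)/(215.3258−187.1523) = 0.0000. V = [p*·100.0000 + (1−p*)·100.0000]/1.04 = 96.1538. B = V − Δ·S = 96.1538.
(3,3): S=231.5331. Δ = (V_up−V_dn)/(S_up−S_dn) = (0.0000−100.0000)/(247.7404−215.3258) = -3.0850. V = [p*·0.0000 + (1−p*)·100.0000]/1.04 = 20.6044. B = V − Δ·S = 734.8901.
(2,0): S=163.4661. Δ = (V_up−V_dn)/(S_up−S_dn) = (96.1538−96.1538)/(174.9087−152.0235) = 0.0000. V = [p*·96.1538 + (1−p*)·96.1538]/1.04 = 92.4556. B = V − Δ·S = 92.4556.
(2,1): S=188.0739. Δ = (V_up−V_dn)/(S_up−S_dn) = (96.1538−96.1538)/(201.2391−174.9087) = 0.0000. V = [p*·96.1538 + (1−p*)·96.1538]/1.04 = 92.4556. B = V − Δ·S = 92.4556.
(2,2): S=216.3861. Δ = (V_up−V_dn)/(S_up−S_dn) = (20.6044−96.1538)/(231.5331−201.2391) = -2.4939. V = [p*·20.6044 + (1−p*)·96.1538]/1.04 = 35.3784. B = V − Δ·S = 575.0174.
(1,0): S=175.7700. Δ = (V_up−V_dn)/(S_up−S_dn) = (92.4556−92.4556)/(188.0739−163.4661) = 0.0000. V = [p*·92.4556 + (1−p*)·92.4556]/1.04 = 88.8996. B = V − Δ·S = 88.8996.
(1,1): S=202.2300. Δ = (V_up−V_dn)/(S_up−S_dn) = (35.3784−92.4556)/(216.3861−188.0739) = -2.0160. V = [p*·35.3784 + (1−p*)·92.4556]/1.04 = 45.7781. B = V − Δ·S = 453.4724.
(0,0): S=189.0000. Δ = (V_up−V_dn)/(S_up−S_dn) = (45.7781−88.8996)/(202.2300−175.7700) = -1.6297. V = [p*·45.7781 + (1−p*)·88.8996]/1.04 = 52.9024. B = V − Δ·S = 360.9131.
Root portfolio cost Δ·189+B reproduces V0=52.9024.

(0,0): Delta=-1.6297 Bond=360.9131
(1,0): Delta=0.0000 Bond=88.8996
(1,1): Delta=-2.0160 Bond=453.4724
(2,0): Delta=0.0000 Bond=92.4556
(2,1): Delta=0.0000 Bond=92.4556
(2,2): Delta=-2.4939 Bond=575.0174
(3,0): Delta=0.0000 Bond=96.1538
(3,1): Delta=0.0000 Bond=96.1538
(3,2): Delta=0.0000 Bond=96.1538
(3,3): Delta=-3.0850 Bond=734.8901
V0=52.9024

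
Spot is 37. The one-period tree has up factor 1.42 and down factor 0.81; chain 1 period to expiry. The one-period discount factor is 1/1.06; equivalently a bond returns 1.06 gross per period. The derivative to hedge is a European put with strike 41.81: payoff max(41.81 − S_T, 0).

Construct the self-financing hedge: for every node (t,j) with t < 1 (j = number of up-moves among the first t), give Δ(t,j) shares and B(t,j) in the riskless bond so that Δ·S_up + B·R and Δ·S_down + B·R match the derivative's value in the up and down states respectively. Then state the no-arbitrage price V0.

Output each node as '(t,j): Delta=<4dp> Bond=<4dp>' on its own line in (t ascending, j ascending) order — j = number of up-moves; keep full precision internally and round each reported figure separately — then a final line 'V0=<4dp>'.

No-arbitrage ⇒ martingale measure with p* = (R−d)/(u−d) = 0.4098.
Payoff layer (t=1): V(1,0)=11.8400, V(1,1)=0.0000
  t=0,j=0: stock 37.0000 → up 52.5400 (V=0.0000), down 29.9700 (V=11.8400). Price 6.5920; hedge Δ=-0.5246, bond B=26.0019.
The time-0 hedge costs 6.5920, which is the no-arbitrage price.

(0,0): Delta=-0.5246 Bond=26.0019
V0=6.5920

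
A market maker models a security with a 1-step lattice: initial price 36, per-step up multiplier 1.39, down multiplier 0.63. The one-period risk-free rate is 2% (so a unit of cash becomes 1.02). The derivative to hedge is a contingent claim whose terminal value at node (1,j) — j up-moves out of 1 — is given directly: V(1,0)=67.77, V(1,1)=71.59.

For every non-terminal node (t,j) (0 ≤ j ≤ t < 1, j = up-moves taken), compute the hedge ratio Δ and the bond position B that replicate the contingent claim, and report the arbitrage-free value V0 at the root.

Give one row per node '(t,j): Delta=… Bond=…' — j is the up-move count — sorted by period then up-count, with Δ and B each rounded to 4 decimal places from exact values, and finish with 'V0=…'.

(0,0): Delta=0.1396 Bond=63.3367
V0=68.3630

Under the risk-neutral measure, an up-move has probability p* = (R−d)/(u−d) = 0.5132 and values discount at R = 1.02.
Payoff layer (t=1): V(1,0)=67.7700, V(1,1)=71.5900
(0,0): S=36.0000. Δ = (V_up−V_dn)/(S_up−S_dn) = (71.5900−67.7700)/(50.0400−22.6800) = 0.1396. V = [p*·71.5900 + (1−p*)·67.7700]/1.02 = 68.3630. B = V − Δ·S = 63.3367.
Self-financing check: at every node Δ·S+B equals the discounted successor values.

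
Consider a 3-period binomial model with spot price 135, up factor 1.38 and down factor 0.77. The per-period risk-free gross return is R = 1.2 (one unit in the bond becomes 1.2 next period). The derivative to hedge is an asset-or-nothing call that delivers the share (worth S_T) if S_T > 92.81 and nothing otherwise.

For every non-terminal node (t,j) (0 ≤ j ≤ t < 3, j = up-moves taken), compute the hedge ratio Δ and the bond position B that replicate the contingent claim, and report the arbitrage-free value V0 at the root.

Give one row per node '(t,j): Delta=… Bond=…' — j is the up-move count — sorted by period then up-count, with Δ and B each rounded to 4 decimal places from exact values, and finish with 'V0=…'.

No-arbitrage ⇒ martingale measure with p* = (R−d)/(u−d) = 0.7049.
Terminal payoffs: V(3,0)=0.0000, V(3,1)=110.4573, V(3,2)=197.9624, V(3,3)=354.7897
(2,0): S=80.0415. Δ = (V_up−V_dn)/(S_up−S_dn) = (110.4573−0.0000)/(110.4573−61.6320) = 2.2623. V = [p*·110.4573 + (1−p*)·0.0000]/1.2 = 64.8861. B = V − Δ·S = -116.1914.
(2,1): S=143.4510. Δ = (V_up−V_dn)/(S_up−S_dn) = (197.9624−110.4573)/(197.9624−110.4573) = 1.0000. V = [p*·197.9624 + (1−p*)·110.4573]/1.2 = 143.4510. B = V − Δ·S = 0.0000.
(2,2): S=257.0940. Δ = (V_up−V_dn)/(S_up−S_dn) = (354.7897−197.9624)/(354.7897−197.9624) = 1.0000. V = [p*·354.7897 + (1−p*)·197.9624]/1.2 = 257.0940. B = V − Δ·S = 0.0000.
(1,0): S=103.9500. Δ = (V_up−V_dn)/(S_up−S_dn) = (143.4510−64.8861)/(143.4510−80.0415) = 1.2390. V = [p*·143.4510 + (1−p*)·64.8861]/1.2 = 100.2233. B = V − Δ·S = -28.5717.
(1,1): S=186.3000. Δ = (V_up−V_dn)/(S_up−S_dn) = (257.0940−143.4510)/(257.0940−143.4510) = 1.0000. V = [p*·257.0940 + (1−p*)·143.4510]/1.2 = 186.3000. B = V − Δ·S = 0.0000.
(0,0): S=135.0000. Δ = (V_up−V_dn)/(S_up−S_dn) = (186.3000−100.2233)/(186.3000−103.9500) = 1.0453. V = [p*·186.3000 + (1−p*)·100.2233]/1.2 = 134.0836. B = V − Δ·S = -7.0258.
Check: Δ(0,0)·S0 + B(0,0) = 134.0836 = V0.

(0,0): Delta=1.0453 Bond=-7.0258
(1,0): Delta=1.2390 Bond=-28.5717
(1,1): Delta=1.0000 Bond=0.0000
(2,0): Delta=2.2623 Bond=-116.1914
(2,1): Delta=1.0000 Bond=0.0000
(2,2): Delta=1.0000 Bond=0.0000
V0=134.0836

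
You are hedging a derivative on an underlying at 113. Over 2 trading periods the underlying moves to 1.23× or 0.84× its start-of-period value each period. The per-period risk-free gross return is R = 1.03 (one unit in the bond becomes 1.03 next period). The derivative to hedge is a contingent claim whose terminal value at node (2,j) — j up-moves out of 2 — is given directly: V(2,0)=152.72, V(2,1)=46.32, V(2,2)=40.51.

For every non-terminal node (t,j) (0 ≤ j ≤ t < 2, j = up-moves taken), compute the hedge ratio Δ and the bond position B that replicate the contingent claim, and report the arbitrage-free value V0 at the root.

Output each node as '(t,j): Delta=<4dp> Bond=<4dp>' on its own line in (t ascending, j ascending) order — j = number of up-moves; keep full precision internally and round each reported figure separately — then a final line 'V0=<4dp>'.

(0,0): Delta=-1.2644 Bond=211.6159
(1,0): Delta=-2.8742 Bond=370.7662
(1,1): Delta=-0.1072 Bond=57.1202
V0=68.7366

The replicating-portfolio and risk-neutral prices coincide; use p* = (1.03−0.84)/(1.23−0.84) = 0.4872 for the latter.
Payoff layer (t=2): V(2,0)=152.7200, V(2,1)=46.3200, V(2,2)=40.5100
  t=1,j=0: stock 94.9200 → up 116.7516 (V=46.3200), down 79.7328 (V=152.7200). Price 97.9457; hedge Δ=-2.8742, bond B=370.7662.
  t=1,j=1: stock 138.9900 → up 170.9577 (V=40.5100), down 116.7516 (V=46.3200). Price 42.2228; hedge Δ=-0.1072, bond B=57.1202.
  t=0,j=0: stock 113.0000 → up 138.9900 (V=42.2228), down 94.9200 (V=97.9457). Price 68.7366; hedge Δ=-1.2644, bond B=211.6159.
Self-financing check: at every node Δ·S+B equals the discounted successor values.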